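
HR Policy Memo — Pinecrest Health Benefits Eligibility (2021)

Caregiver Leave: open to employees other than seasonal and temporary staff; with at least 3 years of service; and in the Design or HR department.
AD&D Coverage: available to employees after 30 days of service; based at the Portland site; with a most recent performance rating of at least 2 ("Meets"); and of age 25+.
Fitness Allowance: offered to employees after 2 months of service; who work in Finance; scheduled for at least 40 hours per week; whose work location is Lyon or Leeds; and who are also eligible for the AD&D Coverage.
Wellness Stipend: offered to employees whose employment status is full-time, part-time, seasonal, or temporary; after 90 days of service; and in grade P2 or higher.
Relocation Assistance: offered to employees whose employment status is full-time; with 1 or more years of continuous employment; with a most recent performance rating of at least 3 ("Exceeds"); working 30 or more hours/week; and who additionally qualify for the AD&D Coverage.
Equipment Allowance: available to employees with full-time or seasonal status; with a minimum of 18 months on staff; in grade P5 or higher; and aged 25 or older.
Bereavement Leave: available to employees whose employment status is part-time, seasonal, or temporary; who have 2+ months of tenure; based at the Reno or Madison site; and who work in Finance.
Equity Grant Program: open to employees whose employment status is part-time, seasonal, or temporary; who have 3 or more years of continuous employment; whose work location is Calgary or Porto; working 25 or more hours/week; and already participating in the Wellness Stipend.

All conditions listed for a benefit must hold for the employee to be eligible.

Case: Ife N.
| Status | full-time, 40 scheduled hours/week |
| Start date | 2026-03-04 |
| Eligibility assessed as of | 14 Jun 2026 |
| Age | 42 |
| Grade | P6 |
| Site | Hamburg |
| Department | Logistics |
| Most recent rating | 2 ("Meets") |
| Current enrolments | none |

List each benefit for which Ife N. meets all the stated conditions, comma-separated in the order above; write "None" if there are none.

Wellness Stipend

Service from 2026-03-04 to 14 Jun 2026: 102 days.
Caregiver Leave — status full-time ✓ (not excluded); service 102 days < 3 years (≈1095 days) ✗ → not eligible.
AD&D Coverage — service 102 days ≥ 30 days ✓; site Hamburg ✗ (not Portland) → not eligible.
Fitness Allowance — service 102 days ≥ 2 months (≈60 days) ✓; dept Logistics ✗ → not eligible.
Wellness Stipend — status full-time ✓; service 102 days ≥ 90 days ✓; grade P6 ≥ P2 ✓ → eligible.
Relocation Assistance — status full-time ✓; service 102 days < 1 year (≈365 days) ✗ → not eligible.
Equipment Allowance — status full-time ✓; service 102 days < 18 months (≈540 days) ✗ → not eligible.
Bereavement Leave — status full-time ✗ (requires part-time, seasonal, or temporary) → not eligible.
Equity Grant Program — status full-time ✗ (requires part-time, seasonal, or temporary) → not eligible.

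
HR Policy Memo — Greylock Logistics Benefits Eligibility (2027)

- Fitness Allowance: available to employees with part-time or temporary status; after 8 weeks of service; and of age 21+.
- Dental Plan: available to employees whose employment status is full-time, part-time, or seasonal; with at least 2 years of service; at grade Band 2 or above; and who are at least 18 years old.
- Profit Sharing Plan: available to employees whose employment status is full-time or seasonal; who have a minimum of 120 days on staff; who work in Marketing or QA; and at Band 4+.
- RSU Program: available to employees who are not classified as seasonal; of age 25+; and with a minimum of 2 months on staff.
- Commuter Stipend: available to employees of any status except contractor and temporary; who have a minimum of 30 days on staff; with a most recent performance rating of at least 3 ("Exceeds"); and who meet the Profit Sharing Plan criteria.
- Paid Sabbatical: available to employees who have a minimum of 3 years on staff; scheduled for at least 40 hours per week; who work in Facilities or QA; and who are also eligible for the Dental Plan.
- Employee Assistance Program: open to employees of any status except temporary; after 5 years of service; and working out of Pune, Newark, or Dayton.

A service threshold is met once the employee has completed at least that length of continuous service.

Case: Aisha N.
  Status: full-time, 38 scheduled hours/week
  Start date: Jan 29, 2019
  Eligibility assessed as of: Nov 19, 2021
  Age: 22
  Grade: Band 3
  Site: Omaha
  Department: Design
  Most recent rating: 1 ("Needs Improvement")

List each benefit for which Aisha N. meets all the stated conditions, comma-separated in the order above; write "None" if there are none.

Dental Plan

Service from Jan 29, 2019 to Nov 19, 2021: 1025 days.
Fitness Allowance — status full-time ✗ (requires part-time or temporary) → not eligible.
Dental Plan — status full-time ✓; service 1025 days ≥ 2 years (≈730 days) ✓; grade Band 3 ≥ Band 2 ✓; age 22 ≥ 18 ✓ → eligible.
Profit Sharing Plan — status full-time ✓; service 1025 days ≥ 120 days ✓; dept Design ✗ → not eligible.
RSU Program — status full-time ✓ (not excluded); age 22 < 25 ✗ → not eligible.
Commuter Stipend — status full-time ✓ (not excluded); service 1025 days ≥ 30 days ✓; rating 1 < 3 ✗ → not eligible.
Paid Sabbatical — service 1025 days < 3 years (≈1095 days) ✗ → not eligible.
Employee Assistance Program — status full-time ✓ (not excluded); service 1025 days < 5 years (≈1825 days) ✗ → not eligible.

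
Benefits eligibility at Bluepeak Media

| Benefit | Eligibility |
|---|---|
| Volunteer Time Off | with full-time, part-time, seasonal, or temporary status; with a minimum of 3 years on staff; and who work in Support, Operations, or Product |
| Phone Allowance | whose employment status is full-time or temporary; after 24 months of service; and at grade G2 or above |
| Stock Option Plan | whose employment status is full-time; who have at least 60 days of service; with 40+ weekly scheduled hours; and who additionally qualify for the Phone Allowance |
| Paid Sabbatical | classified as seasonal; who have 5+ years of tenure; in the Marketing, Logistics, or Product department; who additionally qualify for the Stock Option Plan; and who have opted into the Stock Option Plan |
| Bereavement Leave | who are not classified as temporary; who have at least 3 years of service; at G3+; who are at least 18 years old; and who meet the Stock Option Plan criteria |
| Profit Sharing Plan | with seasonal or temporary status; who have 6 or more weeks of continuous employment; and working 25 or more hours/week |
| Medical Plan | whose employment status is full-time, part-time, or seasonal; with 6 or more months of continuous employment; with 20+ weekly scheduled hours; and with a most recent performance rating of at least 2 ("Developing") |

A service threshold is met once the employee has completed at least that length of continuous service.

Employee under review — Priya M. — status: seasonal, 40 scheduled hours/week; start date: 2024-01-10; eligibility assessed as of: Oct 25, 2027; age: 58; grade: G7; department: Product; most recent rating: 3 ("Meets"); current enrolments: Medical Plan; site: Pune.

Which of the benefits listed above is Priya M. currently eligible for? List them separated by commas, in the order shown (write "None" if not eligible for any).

Service from 2024-01-10 to Oct 25, 2027: 1384 days.
Volunteer Time Off — status seasonal ✓; service 1384 days ≥ 3 years (≈1095 days) ✓; dept Product ✓ → eligible.
Phone Allowance — status seasonal ✗ (requires full-time or temporary) → not eligible.
Stock Option Plan — status seasonal ✗ (requires full-time) → not eligible.
Paid Sabbatical — status seasonal ✓; service 1384 days < 5 years (≈1825 days) ✗ → not eligible.
Bereavement Leave — status seasonal ✓ (not excluded); service 1384 days ≥ 3 years (≈1095 days) ✓; grade G7 ≥ G3 ✓; age 58 ≥ 18 ✓; not eligible for Stock Option Plan ✗ → not eligible.
Profit Sharing Plan — status seasonal ✓; service 1384 days ≥ 6 weeks (≈42 days) ✓; 40 hrs/wk ≥ 25 ✓ → eligible.
Medical Plan — status seasonal ✓; service 1384 days ≥ 6 months (≈180 days) ✓; 40 hrs/wk ≥ 20 ✓; rating 3 ≥ 2 ✓ → eligible.

Volunteer Time Off, Profit Sharing Plan, Medical Plan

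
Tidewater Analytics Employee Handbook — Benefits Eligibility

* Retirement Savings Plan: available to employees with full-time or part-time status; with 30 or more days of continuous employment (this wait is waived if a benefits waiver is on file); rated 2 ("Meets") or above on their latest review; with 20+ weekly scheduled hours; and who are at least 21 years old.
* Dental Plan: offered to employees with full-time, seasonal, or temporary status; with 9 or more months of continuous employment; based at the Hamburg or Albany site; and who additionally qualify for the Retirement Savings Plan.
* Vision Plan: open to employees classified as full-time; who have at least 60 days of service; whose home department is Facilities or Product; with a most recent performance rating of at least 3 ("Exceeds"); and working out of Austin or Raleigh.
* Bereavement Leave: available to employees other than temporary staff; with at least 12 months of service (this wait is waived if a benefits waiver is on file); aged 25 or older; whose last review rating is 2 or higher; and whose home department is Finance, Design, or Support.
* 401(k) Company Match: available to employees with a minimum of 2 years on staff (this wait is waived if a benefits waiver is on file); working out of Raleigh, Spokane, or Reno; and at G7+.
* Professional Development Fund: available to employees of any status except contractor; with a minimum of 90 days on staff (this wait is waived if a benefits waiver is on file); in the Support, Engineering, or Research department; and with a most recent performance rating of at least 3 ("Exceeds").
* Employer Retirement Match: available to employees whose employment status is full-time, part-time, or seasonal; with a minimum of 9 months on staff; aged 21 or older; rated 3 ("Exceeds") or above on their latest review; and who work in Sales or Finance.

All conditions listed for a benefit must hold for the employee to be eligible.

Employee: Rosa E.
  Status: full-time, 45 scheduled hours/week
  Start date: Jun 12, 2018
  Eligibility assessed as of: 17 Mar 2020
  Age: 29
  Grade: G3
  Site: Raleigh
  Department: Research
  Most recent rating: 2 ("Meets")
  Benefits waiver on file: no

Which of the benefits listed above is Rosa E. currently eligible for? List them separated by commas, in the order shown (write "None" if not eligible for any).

Retirement Savings Plan

Service from Jun 12, 2018 to 17 Mar 2020: 644 days.
Retirement Savings Plan — status full-time ✓; no waiver, service 644 days ≥ 30 days ✓; rating 2 ≥ 2 ✓; 45 hrs/wk ≥ 20 ✓; age 29 ≥ 21 ✓ → eligible.
Dental Plan — status full-time ✓; service 644 days ≥ 9 months (≈270 days) ✓; site Raleigh ✗ (not Hamburg or Albany) → not eligible.
Vision Plan — status full-time ✓; service 644 days ≥ 60 days ✓; dept Research ✗ → not eligible.
Bereavement Leave — status full-time ✓ (not excluded); no waiver, service 644 days ≥ 12 months (≈360 days) ✓; age 29 ≥ 25 ✓; rating 2 ≥ 2 ✓; dept Research ✗ → not eligible.
401(k) Company Match — no waiver, service 644 days < 2 years (≈730 days) ✗ → not eligible.
Professional Development Fund — status full-time ✓ (not excluded); no waiver, service 644 days ≥ 90 days ✓; dept Research ✓; rating 2 < 3 ✗ → not eligible.
Employer Retirement Match — status full-time ✓; service 644 days ≥ 9 months (≈270 days) ✓; age 29 ≥ 21 ✓; rating 2 < 3 ✗ → not eligible.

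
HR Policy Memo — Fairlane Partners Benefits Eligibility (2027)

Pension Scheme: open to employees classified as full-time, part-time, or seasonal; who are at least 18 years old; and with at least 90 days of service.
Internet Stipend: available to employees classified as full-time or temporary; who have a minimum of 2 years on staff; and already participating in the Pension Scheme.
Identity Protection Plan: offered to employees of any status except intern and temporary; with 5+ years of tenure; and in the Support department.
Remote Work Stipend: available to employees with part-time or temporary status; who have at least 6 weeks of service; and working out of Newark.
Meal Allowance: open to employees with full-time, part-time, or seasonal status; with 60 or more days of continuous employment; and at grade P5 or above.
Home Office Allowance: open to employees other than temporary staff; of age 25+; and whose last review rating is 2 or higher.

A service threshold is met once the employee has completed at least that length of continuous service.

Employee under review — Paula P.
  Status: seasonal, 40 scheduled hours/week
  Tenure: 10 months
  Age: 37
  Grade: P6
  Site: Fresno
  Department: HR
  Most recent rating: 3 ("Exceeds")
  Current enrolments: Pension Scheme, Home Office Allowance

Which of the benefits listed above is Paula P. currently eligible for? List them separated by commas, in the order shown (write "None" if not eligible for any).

Pension Scheme, Meal Allowance, Home Office Allowance

Pension Scheme — status seasonal ✓; age 37 ≥ 18 ✓; service 10 months ≥ 90 days ✓ → eligible.
Internet Stipend — status seasonal ✗ (requires full-time or temporary) → not eligible.
Identity Protection Plan — status seasonal ✓ (not excluded); service 10 months < 5 years (≈1825 days) ✗ → not eligible.
Remote Work Stipend — status seasonal ✗ (requires part-time or temporary) → not eligible.
Meal Allowance — status seasonal ✓; service 10 months ≥ 60 days ✓; grade P6 ≥ P5 ✓ → eligible.
Home Office Allowance — status seasonal ✓ (not excluded); age 37 ≥ 25 ✓; rating 3 ≥ 2 ✓ → eligible.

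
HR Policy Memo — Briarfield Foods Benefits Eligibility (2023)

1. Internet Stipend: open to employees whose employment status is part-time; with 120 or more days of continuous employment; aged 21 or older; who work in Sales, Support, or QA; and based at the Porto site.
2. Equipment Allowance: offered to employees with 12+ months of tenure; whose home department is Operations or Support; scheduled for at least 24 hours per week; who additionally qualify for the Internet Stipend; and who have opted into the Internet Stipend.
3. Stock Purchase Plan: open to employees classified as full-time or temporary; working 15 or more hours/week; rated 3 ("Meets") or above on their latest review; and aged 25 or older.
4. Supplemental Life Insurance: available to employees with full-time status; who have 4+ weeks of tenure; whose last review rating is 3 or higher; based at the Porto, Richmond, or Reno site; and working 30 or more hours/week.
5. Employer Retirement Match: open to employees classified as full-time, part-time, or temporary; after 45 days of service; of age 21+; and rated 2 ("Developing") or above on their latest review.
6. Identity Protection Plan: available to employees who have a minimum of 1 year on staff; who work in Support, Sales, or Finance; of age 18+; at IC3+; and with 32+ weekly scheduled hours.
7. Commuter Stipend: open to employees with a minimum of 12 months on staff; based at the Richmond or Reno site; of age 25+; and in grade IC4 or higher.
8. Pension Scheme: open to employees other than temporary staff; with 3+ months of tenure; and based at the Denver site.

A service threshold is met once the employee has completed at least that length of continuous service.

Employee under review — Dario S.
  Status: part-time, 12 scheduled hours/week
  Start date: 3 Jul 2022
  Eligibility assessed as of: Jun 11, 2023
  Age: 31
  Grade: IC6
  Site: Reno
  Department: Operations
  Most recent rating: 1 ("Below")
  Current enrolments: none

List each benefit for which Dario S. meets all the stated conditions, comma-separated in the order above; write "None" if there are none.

None

Service from 3 Jul 2022 to Jun 11, 2023: 343 days.
Internet Stipend — status part-time ✓; service 343 days ≥ 120 days ✓; age 31 ≥ 21 ✓; dept Operations ✗ → not eligible.
Equipment Allowance — service 343 days < 12 months (≈360 days) ✗ → not eligible.
Stock Purchase Plan — status part-time ✗ (requires full-time or temporary) → not eligible.
Supplemental Life Insurance — status part-time ✗ (requires full-time) → not eligible.
Employer Retirement Match — status part-time ✓; service 343 days ≥ 45 days ✓; age 31 ≥ 21 ✓; rating 1 < 2 ✗ → not eligible.
Identity Protection Plan — service 343 days < 1 year (≈365 days) ✗ → not eligible.
Commuter Stipend — service 343 days < 12 months (≈360 days) ✗ → not eligible.
Pension Scheme — status part-time ✓ (not excluded); service 343 days ≥ 3 months (≈90 days) ✓; site Reno ✗ (not Denver) → not eligible.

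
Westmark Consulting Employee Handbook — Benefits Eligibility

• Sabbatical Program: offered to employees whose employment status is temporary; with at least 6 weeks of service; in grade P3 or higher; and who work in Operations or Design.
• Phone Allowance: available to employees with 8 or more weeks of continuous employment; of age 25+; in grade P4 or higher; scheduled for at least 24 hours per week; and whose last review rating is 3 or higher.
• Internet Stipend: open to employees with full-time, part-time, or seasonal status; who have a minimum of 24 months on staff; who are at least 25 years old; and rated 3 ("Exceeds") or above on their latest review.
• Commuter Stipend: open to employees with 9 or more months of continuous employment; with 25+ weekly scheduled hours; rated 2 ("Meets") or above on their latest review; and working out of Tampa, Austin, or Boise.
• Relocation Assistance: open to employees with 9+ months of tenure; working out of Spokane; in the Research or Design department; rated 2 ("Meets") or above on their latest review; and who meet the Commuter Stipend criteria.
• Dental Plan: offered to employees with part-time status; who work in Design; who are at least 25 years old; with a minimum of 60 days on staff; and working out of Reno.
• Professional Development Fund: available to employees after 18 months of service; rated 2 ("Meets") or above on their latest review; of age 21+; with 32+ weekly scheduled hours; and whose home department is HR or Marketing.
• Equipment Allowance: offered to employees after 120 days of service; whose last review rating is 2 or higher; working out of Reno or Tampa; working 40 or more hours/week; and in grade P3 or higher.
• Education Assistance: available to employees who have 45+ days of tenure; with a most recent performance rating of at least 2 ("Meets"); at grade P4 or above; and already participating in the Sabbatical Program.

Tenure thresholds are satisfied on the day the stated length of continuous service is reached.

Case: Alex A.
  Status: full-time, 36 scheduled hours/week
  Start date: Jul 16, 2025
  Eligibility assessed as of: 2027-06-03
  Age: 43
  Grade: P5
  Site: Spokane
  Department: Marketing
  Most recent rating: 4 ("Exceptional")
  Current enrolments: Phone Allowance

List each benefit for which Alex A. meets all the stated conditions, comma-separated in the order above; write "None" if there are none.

Phone Allowance, Professional Development Fund

Service from Jul 16, 2025 to 2027-06-03: 687 days.
Sabbatical Program — status full-time ✗ (requires temporary) → not eligible.
Phone Allowance — service 687 days ≥ 8 weeks (≈56 days) ✓; age 43 ≥ 25 ✓; grade P5 ≥ P4 ✓; 36 hrs/wk ≥ 24 ✓; rating 4 ≥ 3 ✓ → eligible.
Internet Stipend — status full-time ✓; service 687 days < 24 months (≈720 days) ✗ → not eligible.
Commuter Stipend — service 687 days ≥ 9 months (≈270 days) ✓; 36 hrs/wk ≥ 25 ✓; rating 4 ≥ 2 ✓; site Spokane ✗ (not Tampa, Austin, or Boise) → not eligible.
Relocation Assistance — service 687 days ≥ 9 months (≈270 days) ✓; site Spokane ✓; dept Marketing ✗ → not eligible.
Dental Plan — status full-time ✗ (requires part-time) → not eligible.
Professional Development Fund — service 687 days ≥ 18 months (≈540 days) ✓; rating 4 ≥ 2 ✓; age 43 ≥ 21 ✓; 36 hrs/wk ≥ 32 ✓; dept Marketing ✓ → eligible.
Equipment Allowance — service 687 days ≥ 120 days ✓; rating 4 ≥ 2 ✓; site Spokane ✗ (not Reno or Tampa) → not eligible.
Education Assistance — service 687 days ≥ 45 days ✓; rating 4 ≥ 2 ✓; grade P5 ≥ P4 ✓; not enrolled in Sabbatical Program ✗ → not eligible.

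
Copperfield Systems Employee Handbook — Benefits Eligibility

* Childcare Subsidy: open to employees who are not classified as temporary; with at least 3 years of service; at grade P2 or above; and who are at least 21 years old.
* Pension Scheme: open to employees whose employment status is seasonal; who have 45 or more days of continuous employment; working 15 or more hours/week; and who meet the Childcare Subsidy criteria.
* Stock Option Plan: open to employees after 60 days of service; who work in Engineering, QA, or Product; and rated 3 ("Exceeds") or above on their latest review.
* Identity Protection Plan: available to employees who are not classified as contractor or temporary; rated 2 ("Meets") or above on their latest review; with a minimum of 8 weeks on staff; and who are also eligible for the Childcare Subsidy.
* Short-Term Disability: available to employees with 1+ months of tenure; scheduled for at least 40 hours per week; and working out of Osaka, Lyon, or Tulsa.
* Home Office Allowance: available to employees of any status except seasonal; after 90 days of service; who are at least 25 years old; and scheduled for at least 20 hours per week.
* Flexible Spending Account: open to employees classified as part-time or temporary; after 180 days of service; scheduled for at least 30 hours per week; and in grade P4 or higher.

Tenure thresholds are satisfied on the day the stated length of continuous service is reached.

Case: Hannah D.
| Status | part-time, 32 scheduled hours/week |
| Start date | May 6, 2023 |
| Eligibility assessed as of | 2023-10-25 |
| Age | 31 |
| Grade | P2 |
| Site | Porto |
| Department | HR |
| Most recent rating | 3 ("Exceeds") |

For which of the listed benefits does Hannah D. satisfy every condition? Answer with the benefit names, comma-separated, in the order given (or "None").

Home Office Allowance

Service from May 6, 2023 to 2023-10-25: 172 days.
Childcare Subsidy — status part-time ✓ (not excluded); service 172 days < 3 years (≈1095 days) ✗ → not eligible.
Pension Scheme — status part-time ✗ (requires seasonal) → not eligible.
Stock Option Plan — service 172 days ≥ 60 days ✓; dept HR ✗ → not eligible.
Identity Protection Plan — status part-time ✓ (not excluded); rating 3 ≥ 2 ✓; service 172 days ≥ 8 weeks (≈56 days) ✓; not eligible for Childcare Subsidy ✗ → not eligible.
Short-Term Disability — service 172 days ≥ 1 month (≈30 days) ✓; 32 hrs/wk < 40 ✗ → not eligible.
Home Office Allowance — status part-time ✓ (not excluded); service 172 days ≥ 90 days ✓; age 31 ≥ 25 ✓; 32 hrs/wk ≥ 20 ✓ → eligible.
Flexible Spending Account — status part-time ✓; service 172 days < 180 days ✗ → not eligible.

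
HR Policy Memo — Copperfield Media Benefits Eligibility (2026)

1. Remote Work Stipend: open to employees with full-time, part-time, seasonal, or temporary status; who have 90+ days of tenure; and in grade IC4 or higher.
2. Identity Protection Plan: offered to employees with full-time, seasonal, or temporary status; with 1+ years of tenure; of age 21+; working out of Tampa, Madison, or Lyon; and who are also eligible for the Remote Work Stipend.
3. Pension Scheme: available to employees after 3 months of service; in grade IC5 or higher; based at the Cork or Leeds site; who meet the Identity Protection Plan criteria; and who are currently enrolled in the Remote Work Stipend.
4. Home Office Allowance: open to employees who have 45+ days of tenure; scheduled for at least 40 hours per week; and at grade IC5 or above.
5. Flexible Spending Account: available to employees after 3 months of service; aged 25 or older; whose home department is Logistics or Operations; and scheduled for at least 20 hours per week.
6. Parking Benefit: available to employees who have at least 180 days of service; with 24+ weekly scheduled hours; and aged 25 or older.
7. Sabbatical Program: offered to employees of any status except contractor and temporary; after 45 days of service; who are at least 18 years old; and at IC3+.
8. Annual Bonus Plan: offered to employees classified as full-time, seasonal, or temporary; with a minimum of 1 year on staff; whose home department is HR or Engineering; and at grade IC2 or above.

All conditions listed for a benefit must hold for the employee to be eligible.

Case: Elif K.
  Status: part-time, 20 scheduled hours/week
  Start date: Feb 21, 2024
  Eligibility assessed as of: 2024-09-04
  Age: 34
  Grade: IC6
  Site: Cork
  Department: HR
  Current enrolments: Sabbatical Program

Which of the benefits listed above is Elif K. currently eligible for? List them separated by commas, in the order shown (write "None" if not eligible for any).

Service from Feb 21, 2024 to 2024-09-04: 196 days.
Remote Work Stipend — status part-time ✓; service 196 days ≥ 90 days ✓; grade IC6 ≥ IC4 ✓ → eligible.
Identity Protection Plan — status part-time ✗ (requires full-time, seasonal, or temporary) → not eligible.
Pension Scheme — service 196 days ≥ 3 months (≈90 days) ✓; grade IC6 ≥ IC5 ✓; site Cork ✓; not eligible for Identity Protection Plan ✗ → not eligible.
Home Office Allowance — service 196 days ≥ 45 days ✓; 20 hrs/wk < 40 ✗ → not eligible.
Flexible Spending Account — service 196 days ≥ 3 months (≈90 days) ✓; age 34 ≥ 25 ✓; dept HR ✗ → not eligible.
Parking Benefit — service 196 days ≥ 180 days ✓; 20 hrs/wk < 24 ✗ → not eligible.
Sabbatical Program — status part-time ✓ (not excluded); service 196 days ≥ 45 days ✓; age 34 ≥ 18 ✓; grade IC6 ≥ IC3 ✓ → eligible.
Annual Bonus Plan — status part-time ✗ (requires full-time, seasonal, or temporary) → not eligible.

Remote Work Stipend, Sabbatical Program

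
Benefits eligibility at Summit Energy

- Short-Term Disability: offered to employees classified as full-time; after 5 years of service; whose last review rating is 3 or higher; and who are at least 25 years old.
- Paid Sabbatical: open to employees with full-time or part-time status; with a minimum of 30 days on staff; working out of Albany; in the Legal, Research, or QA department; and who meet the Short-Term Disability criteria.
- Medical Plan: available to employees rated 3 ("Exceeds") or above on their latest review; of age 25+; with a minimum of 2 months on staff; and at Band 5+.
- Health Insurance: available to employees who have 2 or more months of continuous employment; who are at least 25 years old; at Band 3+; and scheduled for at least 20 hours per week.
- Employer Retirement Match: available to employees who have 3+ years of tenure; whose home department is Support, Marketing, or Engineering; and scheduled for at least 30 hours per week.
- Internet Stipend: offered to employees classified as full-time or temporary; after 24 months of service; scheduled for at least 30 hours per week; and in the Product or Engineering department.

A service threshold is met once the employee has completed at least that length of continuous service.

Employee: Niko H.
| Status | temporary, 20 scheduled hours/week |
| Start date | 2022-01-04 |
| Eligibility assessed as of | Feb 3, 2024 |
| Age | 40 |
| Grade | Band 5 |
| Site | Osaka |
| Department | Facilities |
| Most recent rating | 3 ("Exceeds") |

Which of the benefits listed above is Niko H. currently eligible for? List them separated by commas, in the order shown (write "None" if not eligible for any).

Medical Plan, Health Insurance

Service from 2022-01-04 to Feb 3, 2024: 760 days.
Short-Term Disability — status temporary ✗ (requires full-time) → not eligible.
Paid Sabbatical — status temporary ✗ (requires full-time or part-time) → not eligible.
Medical Plan — rating 3 ≥ 3 ✓; age 40 ≥ 25 ✓; service 760 days ≥ 2 months (≈60 days) ✓; grade Band 5 ≥ Band 5 ✓ → eligible.
Health Insurance — service 760 days ≥ 2 months (≈60 days) ✓; age 40 ≥ 25 ✓; grade Band 5 ≥ Band 3 ✓; 20 hrs/wk ≥ 20 ✓ → eligible.
Employer Retirement Match — service 760 days < 3 years (≈1095 days) ✗ → not eligible.
Internet Stipend — status temporary ✓; service 760 days ≥ 24 months (≈720 days) ✓; 20 hrs/wk < 30 ✗ → not eligible.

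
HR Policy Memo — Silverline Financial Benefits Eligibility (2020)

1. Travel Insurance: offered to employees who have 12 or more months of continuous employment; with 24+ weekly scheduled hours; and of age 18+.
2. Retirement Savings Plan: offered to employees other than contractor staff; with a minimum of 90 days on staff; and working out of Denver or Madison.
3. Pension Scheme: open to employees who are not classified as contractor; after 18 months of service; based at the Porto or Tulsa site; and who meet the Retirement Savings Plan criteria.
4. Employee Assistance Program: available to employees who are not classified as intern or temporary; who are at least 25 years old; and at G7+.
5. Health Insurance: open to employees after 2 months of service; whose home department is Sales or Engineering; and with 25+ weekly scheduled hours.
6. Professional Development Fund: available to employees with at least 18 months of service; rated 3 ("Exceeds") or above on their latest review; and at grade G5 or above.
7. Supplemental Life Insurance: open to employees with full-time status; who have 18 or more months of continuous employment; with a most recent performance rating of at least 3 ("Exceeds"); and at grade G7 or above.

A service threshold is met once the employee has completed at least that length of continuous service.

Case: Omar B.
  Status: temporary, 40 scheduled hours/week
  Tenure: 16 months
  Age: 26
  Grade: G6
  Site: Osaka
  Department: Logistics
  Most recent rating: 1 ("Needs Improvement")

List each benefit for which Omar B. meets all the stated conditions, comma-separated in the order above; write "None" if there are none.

Travel Insurance

Travel Insurance — service 16 months ≥ 12 months ✓; 40 hrs/wk ≥ 24 ✓; age 26 ≥ 18 ✓ → eligible.
Retirement Savings Plan — status temporary ✓ (not excluded); service 16 months ≥ 90 days ✓; site Osaka ✗ (not Denver or Madison) → not eligible.
Pension Scheme — status temporary ✓ (not excluded); service 16 months < 18 months ✗ → not eligible.
Employee Assistance Program — status temporary ✗ (excluded) → not eligible.
Health Insurance — service 16 months ≥ 2 months ✓; dept Logistics ✗ → not eligible.
Professional Development Fund — service 16 months < 18 months ✗ → not eligible.
Supplemental Life Insurance — status temporary ✗ (requires full-time) → not eligible.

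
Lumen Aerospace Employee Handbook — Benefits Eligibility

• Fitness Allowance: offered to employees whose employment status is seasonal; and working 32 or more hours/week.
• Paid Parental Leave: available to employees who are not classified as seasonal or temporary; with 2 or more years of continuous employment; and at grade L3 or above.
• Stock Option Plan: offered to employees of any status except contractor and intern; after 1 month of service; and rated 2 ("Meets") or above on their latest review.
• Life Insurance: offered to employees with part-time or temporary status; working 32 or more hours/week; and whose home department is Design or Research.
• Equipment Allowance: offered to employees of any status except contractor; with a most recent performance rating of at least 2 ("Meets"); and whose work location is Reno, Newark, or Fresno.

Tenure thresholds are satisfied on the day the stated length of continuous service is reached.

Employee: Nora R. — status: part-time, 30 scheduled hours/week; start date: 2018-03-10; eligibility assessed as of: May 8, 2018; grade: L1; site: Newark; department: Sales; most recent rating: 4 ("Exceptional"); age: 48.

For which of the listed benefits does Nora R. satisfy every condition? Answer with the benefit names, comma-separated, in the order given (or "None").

Service from 2018-03-10 to May 8, 2018: 59 days.
Fitness Allowance — status part-time ✗ (requires seasonal) → not eligible.
Paid Parental Leave — status part-time ✓ (not excluded); service 59 days < 2 years (≈730 days) ✗ → not eligible.
Stock Option Plan — status part-time ✓ (not excluded); service 59 days ≥ 1 month (≈30 days) ✓; rating 4 ≥ 2 ✓ → eligible.
Life Insurance — status part-time ✓; 30 hrs/wk < 32 ✗ → not eligible.
Equipment Allowance — status part-time ✓ (not excluded); rating 4 ≥ 2 ✓; site Newark ✓ → eligible.

Stock Option Plan, Equipment Allowance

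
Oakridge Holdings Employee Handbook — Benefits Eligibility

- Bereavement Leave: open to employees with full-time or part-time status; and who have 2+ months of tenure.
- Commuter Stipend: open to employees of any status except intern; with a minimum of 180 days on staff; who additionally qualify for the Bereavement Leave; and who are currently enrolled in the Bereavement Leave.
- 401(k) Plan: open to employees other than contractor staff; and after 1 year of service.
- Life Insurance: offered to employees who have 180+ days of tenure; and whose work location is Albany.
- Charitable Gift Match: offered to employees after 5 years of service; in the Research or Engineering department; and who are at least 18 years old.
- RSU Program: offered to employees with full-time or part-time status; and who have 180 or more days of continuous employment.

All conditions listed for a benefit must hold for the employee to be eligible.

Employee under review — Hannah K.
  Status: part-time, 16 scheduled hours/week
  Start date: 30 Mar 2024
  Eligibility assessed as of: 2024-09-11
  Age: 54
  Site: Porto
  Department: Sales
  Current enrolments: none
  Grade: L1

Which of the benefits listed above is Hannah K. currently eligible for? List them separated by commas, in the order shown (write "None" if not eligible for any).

Service from 30 Mar 2024 to 2024-09-11: 165 days.
Bereavement Leave — status part-time ✓; service 165 days ≥ 2 months (≈60 days) ✓ → eligible.
Commuter Stipend — status part-time ✓ (not excluded); service 165 days < 180 days ✗ → not eligible.
401(k) Plan — status part-time ✓ (not excluded); service 165 days < 1 year (≈365 days) ✗ → not eligible.
Life Insurance — service 165 days < 180 days ✗ → not eligible.
Charitable Gift Match — service 165 days < 5 years (≈1825 days) ✗ → not eligible.
RSU Program — status part-time ✓; service 165 days < 180 days ✗ → not eligible.

Bereavement Leave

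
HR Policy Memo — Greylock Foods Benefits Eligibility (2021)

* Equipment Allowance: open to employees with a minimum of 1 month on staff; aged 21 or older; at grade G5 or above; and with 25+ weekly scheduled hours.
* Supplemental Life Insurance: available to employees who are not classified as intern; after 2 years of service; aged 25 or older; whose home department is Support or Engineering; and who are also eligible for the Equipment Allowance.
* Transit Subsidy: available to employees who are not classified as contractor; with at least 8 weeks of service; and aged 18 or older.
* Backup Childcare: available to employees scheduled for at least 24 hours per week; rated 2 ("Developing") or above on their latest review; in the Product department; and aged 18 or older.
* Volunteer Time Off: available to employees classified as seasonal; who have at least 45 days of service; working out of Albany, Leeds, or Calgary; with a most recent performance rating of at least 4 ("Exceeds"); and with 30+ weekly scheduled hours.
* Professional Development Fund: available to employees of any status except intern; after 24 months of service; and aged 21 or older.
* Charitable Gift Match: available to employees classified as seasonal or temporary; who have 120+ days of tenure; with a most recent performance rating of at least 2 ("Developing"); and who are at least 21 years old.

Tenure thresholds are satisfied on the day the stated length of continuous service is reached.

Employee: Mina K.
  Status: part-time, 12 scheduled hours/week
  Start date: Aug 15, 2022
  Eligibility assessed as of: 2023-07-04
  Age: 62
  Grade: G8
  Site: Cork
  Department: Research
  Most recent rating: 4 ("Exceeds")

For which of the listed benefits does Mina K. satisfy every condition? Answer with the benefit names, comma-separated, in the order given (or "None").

Transit Subsidy

Service from Aug 15, 2022 to 2023-07-04: 323 days.
Equipment Allowance — service 323 days ≥ 1 month (≈30 days) ✓; age 62 ≥ 21 ✓; grade G8 ≥ G5 ✓; 12 hrs/wk < 25 ✗ → not eligible.
Supplemental Life Insurance — status part-time ✓ (not excluded); service 323 days < 2 years (≈730 days) ✗ → not eligible.
Transit Subsidy — status part-time ✓ (not excluded); service 323 days ≥ 8 weeks (≈56 days) ✓; age 62 ≥ 18 ✓ → eligible.
Backup Childcare — 12 hrs/wk < 24 ✗ → not eligible.
Volunteer Time Off — status part-time ✗ (requires seasonal) → not eligible.
Professional Development Fund — status part-time ✓ (not excluded); service 323 days < 24 months (≈720 days) ✗ → not eligible.
Charitable Gift Match — status part-time ✗ (requires seasonal or temporary) → not eligible.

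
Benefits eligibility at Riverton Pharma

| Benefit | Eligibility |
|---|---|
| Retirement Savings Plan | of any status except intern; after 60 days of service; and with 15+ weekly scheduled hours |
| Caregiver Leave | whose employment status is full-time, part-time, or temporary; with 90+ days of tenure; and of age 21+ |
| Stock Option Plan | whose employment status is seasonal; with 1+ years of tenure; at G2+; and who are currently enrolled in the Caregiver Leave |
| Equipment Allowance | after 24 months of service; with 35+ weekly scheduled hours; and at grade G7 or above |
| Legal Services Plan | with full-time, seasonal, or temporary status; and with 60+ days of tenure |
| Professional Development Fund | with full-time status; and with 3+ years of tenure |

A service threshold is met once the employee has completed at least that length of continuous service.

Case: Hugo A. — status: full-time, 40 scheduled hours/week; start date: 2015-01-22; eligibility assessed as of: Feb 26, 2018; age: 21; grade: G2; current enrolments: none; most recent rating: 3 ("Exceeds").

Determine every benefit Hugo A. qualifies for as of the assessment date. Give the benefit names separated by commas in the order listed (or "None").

Service from 2015-01-22 to Feb 26, 2018: 1131 days.
Retirement Savings Plan — status full-time ✓ (not excluded); service 1131 days ≥ 60 days ✓; 40 hrs/wk ≥ 15 ✓ → eligible.
Caregiver Leave — status full-time ✓; service 1131 days ≥ 90 days ✓; age 21 ≥ 21 ✓ → eligible.
Stock Option Plan — status full-time ✗ (requires seasonal) → not eligible.
Equipment Allowance — service 1131 days ≥ 24 months (≈720 days) ✓; 40 hrs/wk ≥ 35 ✓; grade G2 < G7 ✗ → not eligible.
Legal Services Plan — status full-time ✓; service 1131 days ≥ 60 days ✓ → eligible.
Professional Development Fund — status full-time ✓; service 1131 days ≥ 3 years (≈1095 days) ✓ → eligible.

Retirement Savings Plan, Caregiver Leave, Legal Services Plan, Professional Development Fund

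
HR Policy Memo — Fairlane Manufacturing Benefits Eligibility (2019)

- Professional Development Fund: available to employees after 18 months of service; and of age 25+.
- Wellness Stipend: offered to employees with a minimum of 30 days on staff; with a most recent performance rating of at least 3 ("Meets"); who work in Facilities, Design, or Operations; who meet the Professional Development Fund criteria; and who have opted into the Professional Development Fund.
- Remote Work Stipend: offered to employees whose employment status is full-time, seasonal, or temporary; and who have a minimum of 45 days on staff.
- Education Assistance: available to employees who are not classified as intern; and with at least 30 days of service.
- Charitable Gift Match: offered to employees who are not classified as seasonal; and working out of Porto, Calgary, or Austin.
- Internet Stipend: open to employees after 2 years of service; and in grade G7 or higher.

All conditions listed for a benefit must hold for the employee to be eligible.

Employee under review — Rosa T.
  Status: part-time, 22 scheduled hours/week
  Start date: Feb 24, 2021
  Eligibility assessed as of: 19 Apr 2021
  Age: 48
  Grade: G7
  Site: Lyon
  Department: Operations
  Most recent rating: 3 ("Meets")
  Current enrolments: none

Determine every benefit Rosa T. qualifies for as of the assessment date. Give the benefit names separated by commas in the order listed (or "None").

Service from Feb 24, 2021 to 19 Apr 2021: 54 days.
Professional Development Fund — service 54 days < 18 months (≈540 days) ✗ → not eligible.
Wellness Stipend — service 54 days ≥ 30 days ✓; rating 3 ≥ 3 ✓; dept Operations ✓; not eligible for Professional Development Fund ✗ → not eligible.
Remote Work Stipend — status part-time ✗ (requires full-time, seasonal, or temporary) → not eligible.
Education Assistance — status part-time ✓ (not excluded); service 54 days ≥ 30 days ✓ → eligible.
Charitable Gift Match — status part-time ✓ (not excluded); site Lyon ✗ (not Porto, Calgary, or Austin) → not eligible.
Internet Stipend — service 54 days < 2 years (≈730 days) ✗ → not eligible.

Education Assistance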